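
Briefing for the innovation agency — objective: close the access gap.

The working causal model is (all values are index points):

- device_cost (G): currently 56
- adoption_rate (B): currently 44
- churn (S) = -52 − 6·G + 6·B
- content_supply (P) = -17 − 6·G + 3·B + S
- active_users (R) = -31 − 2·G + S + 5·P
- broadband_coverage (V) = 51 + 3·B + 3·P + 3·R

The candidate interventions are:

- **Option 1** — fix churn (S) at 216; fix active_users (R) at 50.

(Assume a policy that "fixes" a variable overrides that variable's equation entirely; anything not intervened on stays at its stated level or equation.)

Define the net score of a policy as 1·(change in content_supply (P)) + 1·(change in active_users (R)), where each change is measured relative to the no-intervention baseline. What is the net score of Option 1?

Baseline:
  G = 56
  B = 44
  S = -52 − 6·56 + 6·44 = -124
  P = -17 − 6·56 + 3·44 + (-124) = -345
  R = -31 − 2·56 + (-124) + 5·(-345) = -1992
Option 1 (S := 216, R := 50):
  G = 56
  B = 44
  S = 216
  P = -17 − 6·56 + 3·44 + 216 = -5
  R = 50
ΔP = -5 − (-345) = 340; ΔR = 50 − (-1992) = 2042
Score = 1·340 + 1·2042 = 2382

2382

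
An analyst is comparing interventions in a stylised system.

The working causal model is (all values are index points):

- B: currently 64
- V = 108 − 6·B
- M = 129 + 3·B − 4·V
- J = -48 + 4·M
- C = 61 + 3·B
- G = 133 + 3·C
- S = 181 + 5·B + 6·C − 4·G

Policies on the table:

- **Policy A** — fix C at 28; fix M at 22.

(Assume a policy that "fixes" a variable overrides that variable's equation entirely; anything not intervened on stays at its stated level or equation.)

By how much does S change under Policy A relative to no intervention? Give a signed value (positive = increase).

Baseline:
  B = 64
  C = 61 + 3·64 = 253
  G = 133 + 3·253 = 892
  S = 181 + 5·64 + 6·253 − 4·892 = -1549
Policy A (C := 28, M := 22):
  B = 64
  C = 28
  G = 133 + 3·28 = 217
  S = 181 + 5·64 + 6·28 − 4·217 = -199
Change in S: -199 − (-1549) = 1350

1350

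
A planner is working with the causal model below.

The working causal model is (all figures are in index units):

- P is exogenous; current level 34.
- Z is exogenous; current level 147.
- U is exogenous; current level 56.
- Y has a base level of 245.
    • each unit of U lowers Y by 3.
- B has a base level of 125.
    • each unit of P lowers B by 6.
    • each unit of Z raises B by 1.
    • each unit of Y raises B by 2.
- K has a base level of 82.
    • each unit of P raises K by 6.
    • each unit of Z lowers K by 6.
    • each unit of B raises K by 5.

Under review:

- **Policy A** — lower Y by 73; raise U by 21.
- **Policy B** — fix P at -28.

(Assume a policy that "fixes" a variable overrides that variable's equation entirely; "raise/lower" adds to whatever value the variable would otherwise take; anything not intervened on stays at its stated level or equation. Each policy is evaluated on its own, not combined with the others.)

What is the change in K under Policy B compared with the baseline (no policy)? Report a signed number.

Baseline:
  P = 34
  Z = 147
  U = 56
  Y = 245 − 3·56 = 77
  B = 125 − 6·34 + 147 + 2·77 = 222
  K = 82 + 6·34 − 6·147 + 5·222 = 514
Policy B (P := -28):
  P = -28
  Z = 147
  U = 56
  Y = 245 − 3·56 = 77
  B = 125 − 6·(-28) + 147 + 2·77 = 594
  K = 82 + 6·(-28) − 6·147 + 5·594 = 2002
Change in K: 2002 − 514 = 1488

1488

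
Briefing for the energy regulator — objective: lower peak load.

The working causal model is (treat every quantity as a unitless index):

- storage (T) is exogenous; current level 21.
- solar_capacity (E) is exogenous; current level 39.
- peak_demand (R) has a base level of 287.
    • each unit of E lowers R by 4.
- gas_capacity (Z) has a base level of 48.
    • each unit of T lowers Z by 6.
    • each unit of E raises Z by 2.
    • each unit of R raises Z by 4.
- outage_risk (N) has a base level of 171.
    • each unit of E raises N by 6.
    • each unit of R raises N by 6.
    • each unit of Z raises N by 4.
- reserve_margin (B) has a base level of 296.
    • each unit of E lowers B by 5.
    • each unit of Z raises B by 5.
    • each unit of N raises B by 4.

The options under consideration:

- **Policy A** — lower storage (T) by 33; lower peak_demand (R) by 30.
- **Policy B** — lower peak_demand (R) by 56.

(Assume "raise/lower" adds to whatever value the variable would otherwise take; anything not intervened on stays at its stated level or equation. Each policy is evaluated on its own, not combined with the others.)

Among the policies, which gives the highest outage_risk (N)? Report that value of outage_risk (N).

3419

Policy A (T − 33, R − 30):
  T = 21 − 33 = -12
  E = 39
  R = 287 − 4·39 (−30 from intervention) = 101
  Z = 48 − 6·(-12) + 2·39 + 4·101 = 602
  N = 171 + 6·39 + 6·101 + 4·602 = 3419
Policy B (R − 56):
  T = 21
  E = 39
  R = 287 − 4·39 (−56 from intervention) = 75
  Z = 48 − 6·21 + 2·39 + 4·75 = 300
  N = 171 + 6·39 + 6·75 + 4·300 = 2055
Comparing — Policy A: N=3419, Policy B: N=2055. Highest is 3419 (Policy A).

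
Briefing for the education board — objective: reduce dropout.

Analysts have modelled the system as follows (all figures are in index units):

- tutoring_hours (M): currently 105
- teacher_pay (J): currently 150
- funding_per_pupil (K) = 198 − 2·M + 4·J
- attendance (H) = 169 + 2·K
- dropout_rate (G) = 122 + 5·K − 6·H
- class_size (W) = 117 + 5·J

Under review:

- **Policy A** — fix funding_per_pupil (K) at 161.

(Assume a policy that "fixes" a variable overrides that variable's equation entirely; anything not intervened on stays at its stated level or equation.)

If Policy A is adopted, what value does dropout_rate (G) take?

-2019

Policy A (K := 161):
  M = 105
  J = 150
  K = 161
  H = 169 + 2·161 = 491
  G = 122 + 5·161 − 6·491 = -2019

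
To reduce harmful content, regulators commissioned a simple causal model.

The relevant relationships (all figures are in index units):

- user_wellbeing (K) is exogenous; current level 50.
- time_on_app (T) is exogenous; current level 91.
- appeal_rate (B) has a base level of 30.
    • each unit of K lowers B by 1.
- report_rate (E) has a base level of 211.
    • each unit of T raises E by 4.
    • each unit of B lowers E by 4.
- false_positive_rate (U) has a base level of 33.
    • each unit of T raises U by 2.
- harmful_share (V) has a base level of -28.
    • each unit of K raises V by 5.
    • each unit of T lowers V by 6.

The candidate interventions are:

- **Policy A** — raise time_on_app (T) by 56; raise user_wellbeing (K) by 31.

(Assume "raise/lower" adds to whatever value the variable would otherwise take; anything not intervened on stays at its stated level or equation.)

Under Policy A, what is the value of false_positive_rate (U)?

Policy A (T + 56, K + 31):
  T = 91 + 56 = 147
  U = 33 + 2·147 = 327

327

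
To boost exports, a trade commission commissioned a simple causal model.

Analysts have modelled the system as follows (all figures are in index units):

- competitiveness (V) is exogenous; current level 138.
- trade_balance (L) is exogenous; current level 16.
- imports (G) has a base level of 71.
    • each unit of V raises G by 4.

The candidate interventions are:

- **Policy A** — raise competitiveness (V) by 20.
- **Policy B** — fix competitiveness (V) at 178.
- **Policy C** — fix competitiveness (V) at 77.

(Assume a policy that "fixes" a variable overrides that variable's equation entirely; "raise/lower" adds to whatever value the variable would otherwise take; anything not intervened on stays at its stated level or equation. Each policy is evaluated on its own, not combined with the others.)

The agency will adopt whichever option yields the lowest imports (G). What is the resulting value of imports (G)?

379

Policy A (V + 20):
  V = 138 + 20 = 158
  G = 71 + 4·158 = 703
Policy B (V := 178):
  V = 178
  G = 71 + 4·178 = 783
Policy C (V := 77):
  V = 77
  G = 71 + 4·77 = 379
Comparing — Policy A: G=703, Policy B: G=783, Policy C: G=379. Lowest is 379 (Policy C).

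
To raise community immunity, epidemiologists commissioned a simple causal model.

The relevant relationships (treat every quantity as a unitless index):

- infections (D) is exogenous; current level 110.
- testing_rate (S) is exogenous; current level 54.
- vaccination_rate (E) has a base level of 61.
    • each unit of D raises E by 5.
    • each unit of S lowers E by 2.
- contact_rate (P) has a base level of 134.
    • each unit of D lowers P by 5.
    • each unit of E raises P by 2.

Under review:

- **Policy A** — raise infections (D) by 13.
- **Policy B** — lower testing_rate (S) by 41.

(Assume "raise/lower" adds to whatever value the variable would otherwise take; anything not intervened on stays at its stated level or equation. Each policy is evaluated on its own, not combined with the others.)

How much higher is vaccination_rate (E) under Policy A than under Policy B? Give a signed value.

Policy A (D + 13):
  D = 110 + 13 = 123
  S = 54
  E = 61 + 5·123 − 2·54 = 568
Policy B (S − 41):
  D = 110
  S = 54 − 41 = 13
  E = 61 + 5·110 − 2·13 = 585
E: 568 − 585 = -17

-17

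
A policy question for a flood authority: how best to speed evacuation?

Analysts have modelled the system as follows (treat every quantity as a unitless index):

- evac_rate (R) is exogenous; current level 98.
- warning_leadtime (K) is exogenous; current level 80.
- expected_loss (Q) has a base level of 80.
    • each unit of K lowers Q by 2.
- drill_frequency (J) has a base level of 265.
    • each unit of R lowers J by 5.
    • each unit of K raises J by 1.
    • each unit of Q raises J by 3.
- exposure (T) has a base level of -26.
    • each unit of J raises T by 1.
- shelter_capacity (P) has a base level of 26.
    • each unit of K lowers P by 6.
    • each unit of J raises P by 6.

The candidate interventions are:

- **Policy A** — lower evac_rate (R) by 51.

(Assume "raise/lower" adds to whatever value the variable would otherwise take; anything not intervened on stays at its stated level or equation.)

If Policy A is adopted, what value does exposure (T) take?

Policy A (R − 51):
  R = 98 − 51 = 47
  K = 80
  Q = 80 − 2·80 = -80
  J = 265 − 5·47 + 80 + 3·(-80) = -130
  T = -26 + (-130) = -156

-156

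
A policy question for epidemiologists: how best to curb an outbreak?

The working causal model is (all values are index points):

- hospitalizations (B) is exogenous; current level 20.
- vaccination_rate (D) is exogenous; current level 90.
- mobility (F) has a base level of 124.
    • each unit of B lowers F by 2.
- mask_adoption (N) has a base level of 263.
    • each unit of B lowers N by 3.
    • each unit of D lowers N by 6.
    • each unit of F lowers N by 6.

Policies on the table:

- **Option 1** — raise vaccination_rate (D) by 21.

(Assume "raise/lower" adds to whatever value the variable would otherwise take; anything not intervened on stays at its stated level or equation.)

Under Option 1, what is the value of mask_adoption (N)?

-967

Option 1 (D + 21):
  B = 20
  D = 90 + 21 = 111
  F = 124 − 2·20 = 84
  N = 263 − 3·20 − 6·111 − 6·84 = -967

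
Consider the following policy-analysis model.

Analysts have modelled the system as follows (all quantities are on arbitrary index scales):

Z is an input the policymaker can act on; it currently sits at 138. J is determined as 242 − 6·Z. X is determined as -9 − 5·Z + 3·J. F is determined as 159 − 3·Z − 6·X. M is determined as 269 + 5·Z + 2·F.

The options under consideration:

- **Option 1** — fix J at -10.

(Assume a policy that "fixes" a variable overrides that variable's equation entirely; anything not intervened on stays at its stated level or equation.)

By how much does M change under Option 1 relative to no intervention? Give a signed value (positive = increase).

Baseline:
  Z = 138
  J = 242 − 6·138 = -586
  X = -9 − 5·138 + 3·(-586) = -2457
  F = 159 − 3·138 − 6·(-2457) = 14487
  M = 269 + 5·138 + 2·14487 = 29933
Option 1 (J := -10):
  Z = 138
  J = -10
  X = -9 − 5·138 + 3·(-10) = -729
  F = 159 − 3·138 − 6·(-729) = 4119
  M = 269 + 5·138 + 2·4119 = 9197
Change in M: 9197 − 29933 = -20736

-20736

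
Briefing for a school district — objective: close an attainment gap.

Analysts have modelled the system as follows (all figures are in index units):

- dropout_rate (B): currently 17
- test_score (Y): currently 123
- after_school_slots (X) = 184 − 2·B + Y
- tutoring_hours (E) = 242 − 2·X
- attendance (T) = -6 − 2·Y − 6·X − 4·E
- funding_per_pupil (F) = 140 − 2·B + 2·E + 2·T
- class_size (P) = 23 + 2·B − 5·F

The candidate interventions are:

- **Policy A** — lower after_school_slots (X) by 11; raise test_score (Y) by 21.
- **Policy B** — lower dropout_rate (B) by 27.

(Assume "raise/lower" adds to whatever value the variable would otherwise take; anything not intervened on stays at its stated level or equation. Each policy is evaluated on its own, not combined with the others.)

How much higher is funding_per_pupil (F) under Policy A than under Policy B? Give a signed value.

-138

Policy A (X − 11, Y + 21):
  B = 17
  Y = 123 + 21 = 144
  X = 184 − 2·17 + 144 (−11 from intervention) = 283
  E = 242 − 2·283 = -324
  T = -6 − 2·144 − 6·283 − 4·(-324) = -696
  F = 140 − 2·17 + 2·(-324) + 2·(-696) = -1934
Policy B (B − 27):
  B = 17 − 27 = -10
  Y = 123
  X = 184 − 2·(-10) + 123 = 327
  E = 242 − 2·327 = -412
  T = -6 − 2·123 − 6·327 − 4·(-412) = -566
  F = 140 − 2·(-10) + 2·(-412) + 2·(-566) = -1796
F: -1934 − (-1796) = -138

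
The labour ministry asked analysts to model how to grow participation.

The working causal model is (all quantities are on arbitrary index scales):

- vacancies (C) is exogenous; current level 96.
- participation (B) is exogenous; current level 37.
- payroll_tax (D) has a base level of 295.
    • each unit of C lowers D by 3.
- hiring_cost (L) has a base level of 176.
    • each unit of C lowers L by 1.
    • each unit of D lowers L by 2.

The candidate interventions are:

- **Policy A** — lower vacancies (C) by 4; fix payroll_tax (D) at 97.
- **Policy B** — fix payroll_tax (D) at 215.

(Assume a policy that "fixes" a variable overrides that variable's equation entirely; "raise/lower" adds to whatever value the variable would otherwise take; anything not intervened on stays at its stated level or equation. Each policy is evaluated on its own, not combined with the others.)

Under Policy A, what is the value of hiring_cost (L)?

Policy A (C − 4, D := 97):
  C = 96 − 4 = 92
  D = 97
  L = 176 − 92 − 2·97 = -110

-110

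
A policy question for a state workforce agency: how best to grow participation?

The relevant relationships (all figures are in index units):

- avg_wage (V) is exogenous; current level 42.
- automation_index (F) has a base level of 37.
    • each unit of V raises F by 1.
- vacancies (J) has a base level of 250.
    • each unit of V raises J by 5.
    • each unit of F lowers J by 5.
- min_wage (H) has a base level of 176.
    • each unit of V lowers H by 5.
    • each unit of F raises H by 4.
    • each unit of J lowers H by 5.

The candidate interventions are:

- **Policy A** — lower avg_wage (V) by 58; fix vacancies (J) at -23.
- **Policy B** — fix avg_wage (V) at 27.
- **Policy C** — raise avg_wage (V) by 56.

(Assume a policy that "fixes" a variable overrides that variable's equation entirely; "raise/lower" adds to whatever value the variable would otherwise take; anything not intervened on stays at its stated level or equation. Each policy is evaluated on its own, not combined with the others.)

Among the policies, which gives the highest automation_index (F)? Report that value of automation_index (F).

135

Policy A (V − 58, J := -23):
  V = 42 − 58 = -16
  F = 37 + (-16) = 21
Policy B (V := 27):
  V = 27
  F = 37 + 27 = 64
Policy C (V + 56):
  V = 42 + 56 = 98
  F = 37 + 98 = 135
Comparing — Policy A: F=21, Policy B: F=64, Policy C: F=135. Highest is 135 (Policy C).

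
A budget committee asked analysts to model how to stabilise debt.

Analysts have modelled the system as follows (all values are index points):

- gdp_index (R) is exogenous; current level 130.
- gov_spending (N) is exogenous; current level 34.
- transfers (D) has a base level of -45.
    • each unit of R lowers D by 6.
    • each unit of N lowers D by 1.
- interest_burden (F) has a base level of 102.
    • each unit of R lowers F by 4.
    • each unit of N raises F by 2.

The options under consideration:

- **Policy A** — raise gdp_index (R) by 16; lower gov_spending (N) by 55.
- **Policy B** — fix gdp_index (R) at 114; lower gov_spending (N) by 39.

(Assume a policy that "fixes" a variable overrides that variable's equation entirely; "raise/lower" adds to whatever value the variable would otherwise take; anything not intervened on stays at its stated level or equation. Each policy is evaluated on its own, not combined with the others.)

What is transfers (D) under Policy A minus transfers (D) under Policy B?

Policy A (R + 16, N − 55):
  R = 130 + 16 = 146
  N = 34 − 55 = -21
  D = -45 − 6·146 − (-21) = -900
Policy B (R := 114, N − 39):
  R = 114
  N = 34 − 39 = -5
  D = -45 − 6·114 − (-5) = -724
D: -900 − (-724) = -176

-176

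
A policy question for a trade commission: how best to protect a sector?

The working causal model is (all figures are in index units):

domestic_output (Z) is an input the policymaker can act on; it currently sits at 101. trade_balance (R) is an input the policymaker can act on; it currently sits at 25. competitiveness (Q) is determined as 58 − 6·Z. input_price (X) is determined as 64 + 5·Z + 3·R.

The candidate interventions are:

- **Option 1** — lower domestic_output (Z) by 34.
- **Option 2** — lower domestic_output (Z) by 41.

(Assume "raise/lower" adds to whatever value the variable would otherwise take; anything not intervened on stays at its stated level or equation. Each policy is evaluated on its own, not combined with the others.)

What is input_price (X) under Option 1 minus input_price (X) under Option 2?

Option 1 (Z − 34):
  Z = 101 − 34 = 67
  R = 25
  X = 64 + 5·67 + 3·25 = 474
Option 2 (Z − 41):
  Z = 101 − 41 = 60
  R = 25
  X = 64 + 5·60 + 3·25 = 439
X: 474 − 439 = 35

35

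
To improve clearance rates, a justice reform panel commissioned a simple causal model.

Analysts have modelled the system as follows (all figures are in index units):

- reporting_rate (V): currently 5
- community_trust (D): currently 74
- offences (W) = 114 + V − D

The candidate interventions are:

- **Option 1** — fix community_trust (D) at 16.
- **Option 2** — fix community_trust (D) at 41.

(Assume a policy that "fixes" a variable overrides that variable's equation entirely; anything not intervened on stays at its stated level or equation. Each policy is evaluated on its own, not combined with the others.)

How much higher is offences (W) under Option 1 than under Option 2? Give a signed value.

Option 1 (D := 16):
  V = 5
  D = 16
  W = 114 + 5 − 16 = 103
Option 2 (D := 41):
  V = 5
  D = 41
  W = 114 + 5 − 41 = 78
W: 103 − 78 = 25

25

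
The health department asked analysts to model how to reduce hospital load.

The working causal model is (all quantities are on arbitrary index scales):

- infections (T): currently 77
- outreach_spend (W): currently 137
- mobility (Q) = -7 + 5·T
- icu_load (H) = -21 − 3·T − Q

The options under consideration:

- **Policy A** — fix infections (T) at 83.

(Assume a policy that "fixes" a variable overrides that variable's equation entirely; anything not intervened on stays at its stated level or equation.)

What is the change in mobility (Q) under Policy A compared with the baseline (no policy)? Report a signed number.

Baseline:
  T = 77
  Q = -7 + 5·77 = 378
Policy A (T := 83):
  T = 83
  Q = -7 + 5·83 = 408
Change in Q: 408 − 378 = 30

30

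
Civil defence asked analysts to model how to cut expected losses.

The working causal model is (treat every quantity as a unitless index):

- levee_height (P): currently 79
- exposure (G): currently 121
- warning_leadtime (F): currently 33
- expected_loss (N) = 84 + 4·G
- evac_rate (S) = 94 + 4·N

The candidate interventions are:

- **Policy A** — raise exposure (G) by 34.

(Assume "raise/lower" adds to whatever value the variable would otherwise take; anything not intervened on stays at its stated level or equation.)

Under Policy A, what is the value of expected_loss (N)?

704

Policy A (G + 34):
  G = 121 + 34 = 155
  N = 84 + 4·155 = 704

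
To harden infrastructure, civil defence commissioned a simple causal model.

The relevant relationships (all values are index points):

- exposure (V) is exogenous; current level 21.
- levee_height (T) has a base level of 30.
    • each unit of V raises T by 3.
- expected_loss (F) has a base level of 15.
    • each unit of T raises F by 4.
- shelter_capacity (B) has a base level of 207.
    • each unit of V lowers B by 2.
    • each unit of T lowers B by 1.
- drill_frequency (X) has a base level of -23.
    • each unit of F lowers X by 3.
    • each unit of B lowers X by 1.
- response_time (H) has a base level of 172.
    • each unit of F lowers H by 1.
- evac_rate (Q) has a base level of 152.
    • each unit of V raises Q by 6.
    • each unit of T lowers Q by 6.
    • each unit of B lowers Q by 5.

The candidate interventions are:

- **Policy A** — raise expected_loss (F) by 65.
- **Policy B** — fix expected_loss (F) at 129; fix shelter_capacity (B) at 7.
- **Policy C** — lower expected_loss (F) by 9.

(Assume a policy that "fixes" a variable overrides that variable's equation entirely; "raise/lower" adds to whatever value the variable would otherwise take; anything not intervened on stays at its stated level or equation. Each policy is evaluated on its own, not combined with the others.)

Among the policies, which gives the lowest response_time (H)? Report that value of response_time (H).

-280

Policy A (F + 65):
  V = 21
  T = 30 + 3·21 = 93
  F = 15 + 4·93 (+65 from intervention) = 452
  H = 172 − 452 = -280
Policy B (F := 129, B := 7):
  V = 21
  T = 30 + 3·21 = 93
  F = 129
  H = 172 − 129 = 43
Policy C (F − 9):
  V = 21
  T = 30 + 3·21 = 93
  F = 15 + 4·93 (−9 from intervention) = 378
  H = 172 − 378 = -206
Comparing — Policy A: H=-280, Policy B: H=43, Policy C: H=-206. Lowest is -280 (Policy A).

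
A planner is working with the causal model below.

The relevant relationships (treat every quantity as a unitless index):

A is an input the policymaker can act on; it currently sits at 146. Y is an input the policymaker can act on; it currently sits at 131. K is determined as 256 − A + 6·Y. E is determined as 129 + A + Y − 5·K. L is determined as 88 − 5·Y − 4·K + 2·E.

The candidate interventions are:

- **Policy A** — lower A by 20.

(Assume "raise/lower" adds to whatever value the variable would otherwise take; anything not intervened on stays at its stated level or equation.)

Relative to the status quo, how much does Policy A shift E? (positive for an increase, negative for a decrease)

-120

Baseline:
  A = 146
  Y = 131
  K = 256 − 146 + 6·131 = 896
  E = 129 + 146 + 131 − 5·896 = -4074
Policy A (A − 20):
  A = 146 − 20 = 126
  Y = 131
  K = 256 − 126 + 6·131 = 916
  E = 129 + 126 + 131 − 5·916 = -4194
Change in E: -4194 − (-4074) = -120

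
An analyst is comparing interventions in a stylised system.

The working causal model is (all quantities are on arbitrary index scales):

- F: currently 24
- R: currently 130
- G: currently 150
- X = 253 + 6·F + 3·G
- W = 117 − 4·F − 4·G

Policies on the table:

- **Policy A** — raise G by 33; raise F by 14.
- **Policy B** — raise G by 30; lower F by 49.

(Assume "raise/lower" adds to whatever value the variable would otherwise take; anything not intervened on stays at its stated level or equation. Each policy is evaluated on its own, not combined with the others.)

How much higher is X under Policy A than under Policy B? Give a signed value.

Policy A (G + 33, F + 14):
  F = 24 + 14 = 38
  G = 150 + 33 = 183
  X = 253 + 6·38 + 3·183 = 1030
Policy B (G + 30, F − 49):
  F = 24 − 49 = -25
  G = 150 + 30 = 180
  X = 253 + 6·(-25) + 3·180 = 643
X: 1030 − 643 = 387

387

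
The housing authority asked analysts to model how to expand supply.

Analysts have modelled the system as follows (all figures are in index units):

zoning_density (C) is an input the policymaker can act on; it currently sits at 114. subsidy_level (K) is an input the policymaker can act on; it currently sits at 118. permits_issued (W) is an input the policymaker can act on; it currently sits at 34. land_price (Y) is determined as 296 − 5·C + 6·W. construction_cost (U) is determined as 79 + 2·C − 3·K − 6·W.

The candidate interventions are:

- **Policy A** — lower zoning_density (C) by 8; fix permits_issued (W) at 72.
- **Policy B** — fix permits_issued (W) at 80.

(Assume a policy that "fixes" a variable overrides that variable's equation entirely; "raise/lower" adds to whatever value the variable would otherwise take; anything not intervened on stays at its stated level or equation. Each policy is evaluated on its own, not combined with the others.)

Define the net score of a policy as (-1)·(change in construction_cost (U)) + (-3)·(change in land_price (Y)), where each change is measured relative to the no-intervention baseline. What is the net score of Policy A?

Baseline:
  C = 114
  K = 118
  W = 34
  Y = 296 − 5·114 + 6·34 = -70
  U = 79 + 2·114 − 3·118 − 6·34 = -251
Policy A (C − 8, W := 72):
  C = 114 − 8 = 106
  K = 118
  W = 72
  Y = 296 − 5·106 + 6·72 = 198
  U = 79 + 2·106 − 3·118 − 6·72 = -495
ΔU = -495 − (-251) = -244; ΔY = 198 − (-70) = 268
Score = (-1)·(-244) + (-3)·268 = -560

-560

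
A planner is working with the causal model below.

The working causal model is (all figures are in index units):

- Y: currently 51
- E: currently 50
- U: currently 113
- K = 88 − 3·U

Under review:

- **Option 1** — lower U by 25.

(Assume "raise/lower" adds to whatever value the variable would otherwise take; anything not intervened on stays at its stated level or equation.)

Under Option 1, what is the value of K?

Option 1 (U − 25):
  U = 113 − 25 = 88
  K = 88 − 3·88 = -176

-176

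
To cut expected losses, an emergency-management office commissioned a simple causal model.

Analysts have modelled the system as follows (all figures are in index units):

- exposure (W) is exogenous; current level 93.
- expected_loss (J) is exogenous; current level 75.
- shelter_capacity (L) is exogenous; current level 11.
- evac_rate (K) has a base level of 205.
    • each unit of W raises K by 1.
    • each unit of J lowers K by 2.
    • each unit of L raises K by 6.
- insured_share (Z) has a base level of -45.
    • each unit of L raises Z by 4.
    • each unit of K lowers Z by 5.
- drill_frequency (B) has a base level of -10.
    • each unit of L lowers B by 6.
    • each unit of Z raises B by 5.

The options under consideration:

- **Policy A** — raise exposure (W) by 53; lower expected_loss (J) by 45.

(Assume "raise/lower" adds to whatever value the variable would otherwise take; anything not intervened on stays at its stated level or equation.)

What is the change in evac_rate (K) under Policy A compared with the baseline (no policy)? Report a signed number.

143

Baseline:
  W = 93
  J = 75
  L = 11
  K = 205 + 93 − 2·75 + 6·11 = 214
Policy A (W + 53, J − 45):
  W = 93 + 53 = 146
  J = 75 − 45 = 30
  L = 11
  K = 205 + 146 − 2·30 + 6·11 = 357
Change in K: 357 − 214 = 143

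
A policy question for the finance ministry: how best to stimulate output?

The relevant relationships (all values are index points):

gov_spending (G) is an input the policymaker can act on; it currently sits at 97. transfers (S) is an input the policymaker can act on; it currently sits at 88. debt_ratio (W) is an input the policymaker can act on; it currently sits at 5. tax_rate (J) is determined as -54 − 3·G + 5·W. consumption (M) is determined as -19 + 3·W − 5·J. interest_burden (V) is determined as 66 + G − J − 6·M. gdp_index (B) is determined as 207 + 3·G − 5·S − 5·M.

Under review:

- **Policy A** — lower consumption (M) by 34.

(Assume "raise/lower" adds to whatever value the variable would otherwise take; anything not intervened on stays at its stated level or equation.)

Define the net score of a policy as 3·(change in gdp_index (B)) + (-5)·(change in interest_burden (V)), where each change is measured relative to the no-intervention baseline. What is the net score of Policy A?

Baseline:
  G = 97
  S = 88
  W = 5
  J = -54 − 3·97 + 5·5 = -320
  M = -19 + 3·5 − 5·(-320) = 1596
  V = 66 + 97 − (-320) − 6·1596 = -9093
  B = 207 + 3·97 − 5·88 − 5·1596 = -7922
Policy A (M − 34):
  G = 97
  S = 88
  W = 5
  J = -54 − 3·97 + 5·5 = -320
  M = -19 + 3·5 − 5·(-320) (−34 from intervention) = 1562
  V = 66 + 97 − (-320) − 6·1562 = -8889
  B = 207 + 3·97 − 5·88 − 5·1562 = -7752
ΔB = -7752 − (-7922) = 170; ΔV = -8889 − (-9093) = 204
Score = 3·170 + (-5)·204 = -510

-510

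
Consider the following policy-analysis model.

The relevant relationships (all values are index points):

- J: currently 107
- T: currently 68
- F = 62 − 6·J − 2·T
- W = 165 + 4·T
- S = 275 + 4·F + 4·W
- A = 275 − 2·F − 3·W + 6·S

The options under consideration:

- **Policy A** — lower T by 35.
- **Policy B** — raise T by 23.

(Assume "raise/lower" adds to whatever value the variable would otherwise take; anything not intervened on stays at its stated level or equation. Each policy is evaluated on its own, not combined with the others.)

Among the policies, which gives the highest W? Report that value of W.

Policy A (T − 35):
  T = 68 − 35 = 33
  W = 165 + 4·33 = 297
Policy B (T + 23):
  T = 68 + 23 = 91
  W = 165 + 4·91 = 529
Comparing — Policy A: W=297, Policy B: W=529. Highest is 529 (Policy B).

529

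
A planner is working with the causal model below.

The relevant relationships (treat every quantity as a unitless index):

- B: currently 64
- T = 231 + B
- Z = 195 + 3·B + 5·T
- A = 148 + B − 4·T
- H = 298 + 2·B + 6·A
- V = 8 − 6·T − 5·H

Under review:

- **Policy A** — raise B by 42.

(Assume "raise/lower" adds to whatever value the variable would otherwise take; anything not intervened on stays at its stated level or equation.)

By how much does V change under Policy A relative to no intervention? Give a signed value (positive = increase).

Baseline:
  B = 64
  T = 231 + 64 = 295
  A = 148 + 64 − 4·295 = -968
  H = 298 + 2·64 + 6·(-968) = -5382
  V = 8 − 6·295 − 5·(-5382) = 25148
Policy A (B + 42):
  B = 64 + 42 = 106
  T = 231 + 106 = 337
  A = 148 + 106 − 4·337 = -1094
  H = 298 + 2·106 + 6·(-1094) = -6054
  V = 8 − 6·337 − 5·(-6054) = 28256
Change in V: 28256 − 25148 = 3108

3108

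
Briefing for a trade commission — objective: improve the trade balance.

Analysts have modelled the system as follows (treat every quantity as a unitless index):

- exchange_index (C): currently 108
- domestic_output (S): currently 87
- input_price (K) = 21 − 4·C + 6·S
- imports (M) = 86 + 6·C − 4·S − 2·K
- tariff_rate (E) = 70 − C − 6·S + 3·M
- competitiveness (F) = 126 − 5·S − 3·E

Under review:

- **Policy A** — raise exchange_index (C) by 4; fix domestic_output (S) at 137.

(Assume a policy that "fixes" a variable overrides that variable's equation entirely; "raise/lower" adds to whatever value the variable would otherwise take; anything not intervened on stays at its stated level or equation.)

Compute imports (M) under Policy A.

Policy A (C + 4, S := 137):
  C = 108 + 4 = 112
  S = 137
  K = 21 − 4·112 + 6·137 = 395
  M = 86 + 6·112 − 4·137 − 2·395 = -580

-580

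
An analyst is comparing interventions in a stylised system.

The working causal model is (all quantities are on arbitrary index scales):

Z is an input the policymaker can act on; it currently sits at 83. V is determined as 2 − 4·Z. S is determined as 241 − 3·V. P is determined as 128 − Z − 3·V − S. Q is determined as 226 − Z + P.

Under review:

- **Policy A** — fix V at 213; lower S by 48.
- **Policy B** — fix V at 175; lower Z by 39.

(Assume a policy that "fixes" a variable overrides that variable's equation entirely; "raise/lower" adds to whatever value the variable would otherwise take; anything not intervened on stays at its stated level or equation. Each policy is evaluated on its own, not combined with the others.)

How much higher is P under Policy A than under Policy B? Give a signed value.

Policy A (V := 213, S − 48):
  Z = 83
  V = 213
  S = 241 − 3·213 (−48 from intervention) = -446
  P = 128 − 83 − 3·213 − (-446) = -148
Policy B (V := 175, Z − 39):
  Z = 83 − 39 = 44
  V = 175
  S = 241 − 3·175 = -284
  P = 128 − 44 − 3·175 − (-284) = -157
P: -148 − (-157) = 9

9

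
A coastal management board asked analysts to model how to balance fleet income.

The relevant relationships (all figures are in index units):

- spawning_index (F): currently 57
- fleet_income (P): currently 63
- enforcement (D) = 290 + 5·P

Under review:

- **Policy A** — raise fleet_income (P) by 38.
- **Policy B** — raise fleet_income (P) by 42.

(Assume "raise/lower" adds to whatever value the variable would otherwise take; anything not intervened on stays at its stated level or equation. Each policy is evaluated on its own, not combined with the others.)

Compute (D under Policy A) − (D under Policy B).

Policy A (P + 38):
  P = 63 + 38 = 101
  D = 290 + 5·101 = 795
Policy B (P + 42):
  P = 63 + 42 = 105
  D = 290 + 5·105 = 815
D: 795 − 815 = -20

-20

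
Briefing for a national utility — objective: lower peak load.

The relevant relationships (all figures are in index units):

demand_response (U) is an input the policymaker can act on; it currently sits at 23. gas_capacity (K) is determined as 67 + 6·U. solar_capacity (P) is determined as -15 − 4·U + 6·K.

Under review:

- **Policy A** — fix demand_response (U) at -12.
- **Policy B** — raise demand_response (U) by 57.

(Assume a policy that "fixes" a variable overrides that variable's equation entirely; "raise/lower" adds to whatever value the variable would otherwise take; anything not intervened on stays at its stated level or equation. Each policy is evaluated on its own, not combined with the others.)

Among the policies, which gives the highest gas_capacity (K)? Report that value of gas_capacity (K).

Policy A (U := -12):
  U = -12
  K = 67 + 6·(-12) = -5
Policy B (U + 57):
  U = 23 + 57 = 80
  K = 67 + 6·80 = 547
Comparing — Policy A: K=-5, Policy B: K=547. Highest is 547 (Policy B).

547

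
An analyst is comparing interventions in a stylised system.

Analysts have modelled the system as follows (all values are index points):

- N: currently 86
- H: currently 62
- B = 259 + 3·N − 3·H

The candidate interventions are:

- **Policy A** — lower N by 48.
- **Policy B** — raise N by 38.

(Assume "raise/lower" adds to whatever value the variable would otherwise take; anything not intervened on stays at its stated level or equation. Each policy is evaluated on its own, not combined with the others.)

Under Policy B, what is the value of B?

445

Policy B (N + 38):
  N = 86 + 38 = 124
  H = 62
  B = 259 + 3·124 − 3·62 = 445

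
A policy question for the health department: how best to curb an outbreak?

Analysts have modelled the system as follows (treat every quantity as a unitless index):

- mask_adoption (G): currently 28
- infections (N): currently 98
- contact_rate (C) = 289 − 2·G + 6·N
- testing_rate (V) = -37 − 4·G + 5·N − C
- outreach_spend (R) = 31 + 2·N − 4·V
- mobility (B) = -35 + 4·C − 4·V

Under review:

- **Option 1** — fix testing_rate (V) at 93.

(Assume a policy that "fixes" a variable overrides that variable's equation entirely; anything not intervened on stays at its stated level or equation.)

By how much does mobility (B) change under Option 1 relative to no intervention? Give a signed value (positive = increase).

-2292

Baseline:
  G = 28
  N = 98
  C = 289 − 2·28 + 6·98 = 821
  V = -37 − 4·28 + 5·98 − 821 = -480
  B = -35 + 4·821 − 4·(-480) = 5169
Option 1 (V := 93):
  G = 28
  N = 98
  C = 289 − 2·28 + 6·98 = 821
  V = 93
  B = -35 + 4·821 − 4·93 = 2877
Change in B: 2877 − 5169 = -2292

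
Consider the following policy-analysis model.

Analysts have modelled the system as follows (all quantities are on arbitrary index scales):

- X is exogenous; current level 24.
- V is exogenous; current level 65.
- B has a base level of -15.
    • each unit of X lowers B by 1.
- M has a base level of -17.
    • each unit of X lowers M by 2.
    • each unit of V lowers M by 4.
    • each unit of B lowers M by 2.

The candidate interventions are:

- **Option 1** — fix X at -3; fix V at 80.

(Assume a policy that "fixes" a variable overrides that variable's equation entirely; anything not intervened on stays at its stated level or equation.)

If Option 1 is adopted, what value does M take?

Option 1 (X := -3, V := 80):
  X = -3
  V = 80
  B = -15 − (-3) = -12
  M = -17 − 2·(-3) − 4·80 − 2·(-12) = -307

-307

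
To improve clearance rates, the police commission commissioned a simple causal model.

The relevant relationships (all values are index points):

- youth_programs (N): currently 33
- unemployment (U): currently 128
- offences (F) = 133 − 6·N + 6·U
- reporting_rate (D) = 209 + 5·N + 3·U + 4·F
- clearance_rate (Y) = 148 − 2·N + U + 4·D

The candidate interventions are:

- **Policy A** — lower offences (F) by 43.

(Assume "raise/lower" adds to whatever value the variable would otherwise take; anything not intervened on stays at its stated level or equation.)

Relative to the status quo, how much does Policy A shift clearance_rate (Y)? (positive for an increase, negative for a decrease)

Baseline:
  N = 33
  U = 128
  F = 133 − 6·33 + 6·128 = 703
  D = 209 + 5·33 + 3·128 + 4·703 = 3570
  Y = 148 − 2·33 + 128 + 4·3570 = 14490
Policy A (F − 43):
  N = 33
  U = 128
  F = 133 − 6·33 + 6·128 (−43 from intervention) = 660
  D = 209 + 5·33 + 3·128 + 4·660 = 3398
  Y = 148 − 2·33 + 128 + 4·3398 = 13802
Change in Y: 13802 − 14490 = -688

-688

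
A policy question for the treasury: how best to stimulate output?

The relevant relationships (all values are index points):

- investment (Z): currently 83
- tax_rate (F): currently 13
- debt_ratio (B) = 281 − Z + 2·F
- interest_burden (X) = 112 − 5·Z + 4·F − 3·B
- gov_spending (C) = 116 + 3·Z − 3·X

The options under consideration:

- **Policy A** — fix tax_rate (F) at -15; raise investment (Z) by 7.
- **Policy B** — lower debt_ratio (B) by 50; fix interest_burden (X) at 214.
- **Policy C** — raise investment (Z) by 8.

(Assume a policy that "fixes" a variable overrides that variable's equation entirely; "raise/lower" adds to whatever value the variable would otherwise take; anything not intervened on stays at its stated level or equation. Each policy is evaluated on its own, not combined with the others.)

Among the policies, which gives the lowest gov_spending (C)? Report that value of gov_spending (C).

-277

Policy A (F := -15, Z + 7):
  Z = 83 + 7 = 90
  F = -15
  B = 281 − 90 + 2·(-15) = 161
  X = 112 − 5·90 + 4·(-15) − 3·161 = -881
  C = 116 + 3·90 − 3·(-881) = 3029
Policy B (B − 50, X := 214):
  Z = 83
  F = 13
  B = 281 − 83 + 2·13 (−50 from intervention) = 174
  X = 214
  C = 116 + 3·83 − 3·214 = -277
Policy C (Z + 8):
  Z = 83 + 8 = 91
  F = 13
  B = 281 − 91 + 2·13 = 216
  X = 112 − 5·91 + 4·13 − 3·216 = -939
  C = 116 + 3·91 − 3·(-939) = 3206
Comparing — Policy A: C=3029, Policy B: C=-277, Policy C: C=3206. Lowest is -277 (Policy B).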